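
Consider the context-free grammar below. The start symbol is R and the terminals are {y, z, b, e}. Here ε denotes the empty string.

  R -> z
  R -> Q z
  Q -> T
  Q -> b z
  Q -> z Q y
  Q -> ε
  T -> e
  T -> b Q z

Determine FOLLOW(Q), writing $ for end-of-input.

{y, z}

FIRST(T): from T->e we get {e}; from T->b Q z we get {b}. So FIRST(T) = {b, e}.
FIRST(Q): from Q->T we get {b, e}; from Q->b z we get {b}; from Q->z Q y we get {z}; from Q->ε we get {ε}. So FIRST(Q) = {ε, b, e, z}.
FIRST(R): from R->z we get {z}; from R->Q z we get {b, e, z}. So FIRST(R) = {b, e, z}.
FOLLOW(R) includes $ since R is the start symbol.
FOLLOW(R): R appears on no right-hand side. Thus FOLLOW(R) = {$}.
FOLLOW(Q): in R->Q z, Q is followed by z with FIRST {z}; in Q->z Q y, Q is followed by y with FIRST {y}; in T->b Q z, Q is followed by z with FIRST {z}. Thus FOLLOW(Q) = {y, z}.
FOLLOW(T): in Q->T, the suffix after T is empty, so FOLLOW(T) ⊇ FOLLOW(Q) = {y, z}. Thus FOLLOW(T) = {y, z}.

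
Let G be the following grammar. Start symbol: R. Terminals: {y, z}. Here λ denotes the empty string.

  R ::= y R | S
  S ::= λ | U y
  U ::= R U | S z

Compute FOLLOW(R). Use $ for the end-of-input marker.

FIRST(R) = {λ, y, z}  (via S)
FIRST(S) = {λ, y, z}  (via U y)
FIRST(U) = {y, z}  (via R U, S z)
FOLLOW(R) includes $ since R is the start symbol.
FOLLOW(R): in R::=y R, the suffix after R is empty (adds nothing new); in U::=R U, R is followed by U with FIRST {y, z}. Thus FOLLOW(R) = {$, y, z}.
FOLLOW(S): in R::=S, the suffix after S is empty, so FOLLOW(S) ⊇ FOLLOW(R) = {$, y, z}; in U::=S z, S is followed by z with FIRST {z}. Thus FOLLOW(S) = {$, y, z}.
FOLLOW(U): in S::=U y, U is followed by y with FIRST {y}; in U::=R U, the suffix after U is empty (adds nothing new). Thus FOLLOW(U) = {y}.

{$, y, z}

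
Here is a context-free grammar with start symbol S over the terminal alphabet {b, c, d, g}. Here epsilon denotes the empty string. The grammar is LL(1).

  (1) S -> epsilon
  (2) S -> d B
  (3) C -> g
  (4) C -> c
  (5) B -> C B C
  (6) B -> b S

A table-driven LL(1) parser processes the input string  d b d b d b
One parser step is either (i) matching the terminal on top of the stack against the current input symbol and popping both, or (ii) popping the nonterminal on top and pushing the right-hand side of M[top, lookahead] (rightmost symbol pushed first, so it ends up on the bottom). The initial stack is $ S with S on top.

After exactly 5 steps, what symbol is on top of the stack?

d

     Stack  Input          Action
  1  $ S    d b d b d b $  expand S -> d B
  2  $ B d  d b d b d b $  match d
  3  $ B    b d b d b $    expand B -> b S
  4  $ S b  b d b d b $    match b
  5  $ S    d b d b $      expand S -> d B
Stack after step 5: $ B d (top = d).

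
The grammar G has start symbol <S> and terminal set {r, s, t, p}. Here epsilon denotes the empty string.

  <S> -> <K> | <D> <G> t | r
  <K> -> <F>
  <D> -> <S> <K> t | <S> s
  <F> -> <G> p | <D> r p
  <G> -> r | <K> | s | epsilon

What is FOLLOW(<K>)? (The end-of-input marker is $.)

{$, p, r, s, t}

FIRST(<S>) = {p, r, s}  (via <K>, <D> <G> t)
FIRST(<D>) = {p, r, s}  (via <S> <K> t, <S> s)
FIRST(<K>) = {p, r, s}  (via <F>)
FIRST(<G>) = {epsilon, p, r, s}  (via <K>)
FIRST(<F>) = {p, r, s}  (via <G> p, <D> r p)
FOLLOW(<S>) includes $ since <S> is the start symbol.
FOLLOW(<S>): in <D>-><S> <K> t, <S> is followed by <K> t with FIRST {p, r, s}; in <D>-><S> s, <S> is followed by s with FIRST {s}. Thus FOLLOW(<S>) = {$, p, r, s}.
FOLLOW(<D>): in <S>-><D> <G> t, <D> is followed by <G> t with FIRST {p, r, s, t}; in <F>-><D> r p, <D> is followed by r p with FIRST {r}. Thus FOLLOW(<D>) = {p, r, s, t}.
FOLLOW(<G>): in <S>-><D> <G> t, <G> is followed by t with FIRST {t}; in <F>-><G> p, <G> is followed by p with FIRST {p}. Thus FOLLOW(<G>) = {p, t}.
FOLLOW(<K>): in <S>-><K>, the suffix after <K> is empty, so FOLLOW(<K>) ⊇ FOLLOW(<S>) = {$, p, r, s}; in <D>-><S> <K> t, <K> is followed by t with FIRST {t}; in <G>-><K>, the suffix after <K> is empty, so FOLLOW(<K>) ⊇ FOLLOW(<G>) = {p, t}. Thus FOLLOW(<K>) = {$, p, r, s, t}.
FOLLOW(<F>): in <K>-><F>, the suffix after <F> is empty, so FOLLOW(<F>) ⊇ FOLLOW(<K>) = {$, p, r, s, t}. Thus FOLLOW(<F>) = {$, p, r, s, t}.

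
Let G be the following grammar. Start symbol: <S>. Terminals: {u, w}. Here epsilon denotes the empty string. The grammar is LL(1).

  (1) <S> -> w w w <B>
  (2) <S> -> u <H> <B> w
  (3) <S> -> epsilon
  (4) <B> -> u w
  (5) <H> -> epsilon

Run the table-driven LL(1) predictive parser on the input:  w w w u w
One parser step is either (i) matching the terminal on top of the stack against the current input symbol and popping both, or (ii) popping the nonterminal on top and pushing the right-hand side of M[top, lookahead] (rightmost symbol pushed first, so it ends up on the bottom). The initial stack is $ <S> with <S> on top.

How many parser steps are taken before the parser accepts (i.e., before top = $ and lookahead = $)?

7

step 1: stack=$ <S>  input=w w w u w $  — expand <S> -> w w w <B>
step 2: stack=$ <B> w w w  input=w w w u w $  — match w
step 3: stack=$ <B> w w  input=w w u w $  — match w
step 4: stack=$ <B> w  input=w u w $  — match w
step 5: stack=$ <B>  input=u w $  — expand <B> -> u w
step 6: stack=$ w u  input=u w $  — match u
step 7: stack=$ w  input=w $  — match w
Accept reached after 7 steps.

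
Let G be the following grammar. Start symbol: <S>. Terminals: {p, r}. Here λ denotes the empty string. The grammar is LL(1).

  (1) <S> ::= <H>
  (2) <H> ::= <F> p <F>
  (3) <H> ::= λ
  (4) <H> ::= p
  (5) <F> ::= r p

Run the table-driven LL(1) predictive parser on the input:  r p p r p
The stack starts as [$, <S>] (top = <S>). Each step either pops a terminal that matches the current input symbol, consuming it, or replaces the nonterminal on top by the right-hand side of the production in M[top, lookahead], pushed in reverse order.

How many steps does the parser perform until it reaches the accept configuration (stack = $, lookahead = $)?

     Stack        Input        Action
  1  $ <S>        r p p r p $  expand <S> ::= <H>
  2  $ <H>        r p p r p $  expand <H> ::= <F> p <F>
  3  $ <F> p <F>  r p p r p $  expand <F> ::= r p
  4  $ <F> p p r  r p p r p $  match r
  5  $ <F> p p    p p r p $    match p
  6  $ <F> p      p r p $      match p
  7  $ <F>        r p $        expand <F> ::= r p
  8  $ p r        r p $        match r
  9  $ p          p $          match p
Accept reached after 9 steps.

9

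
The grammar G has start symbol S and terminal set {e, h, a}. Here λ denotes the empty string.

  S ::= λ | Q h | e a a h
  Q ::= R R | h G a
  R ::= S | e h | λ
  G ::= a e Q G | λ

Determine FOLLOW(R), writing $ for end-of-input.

FIRST(G): from G::=a e Q G we get {a}; from G::=λ we get {λ}. So FIRST(G) = {λ, a}.
FIRST(S): from S::=λ we get {λ}; from S::=Q h we get {e, h}; from S::=e a a h we get {e}. So FIRST(S) = {λ, e, h}.
FIRST(R): from R::=S we get {λ, e, h}; from R::=e h we get {e}; from R::=λ we get {λ}. So FIRST(R) = {λ, e, h}.
FIRST(Q): from Q::=R R we get {λ, e, h}; from Q::=h G a we get {h}. So FIRST(Q) = {λ, e, h}.
FOLLOW(S) includes $ since S is the start symbol.
FOLLOW(G): in Q::=h G a, G is followed by a with FIRST {a}; in G::=a e Q G, the suffix after G is empty (adds nothing new). Thus FOLLOW(G) = {a}.
FOLLOW(Q): in S::=Q h, Q is followed by h with FIRST {h}; in G::=a e Q G, Q is followed by G with FIRST {λ, a}; in G::=a e Q G, the suffix after Q is nullable, so FOLLOW(Q) ⊇ FOLLOW(G) = {a}. Thus FOLLOW(Q) = {a, h}.
FOLLOW(R): in Q::=R R (occurrence 1), R is followed by R with FIRST {λ, e, h}; in Q::=R R (occurrence 1), the suffix after R is nullable, so FOLLOW(R) ⊇ FOLLOW(Q) = {a, h}; in Q::=R R (occurrence 2), the suffix after R is empty, so FOLLOW(R) ⊇ FOLLOW(Q) = {a, h}. Thus FOLLOW(R) = {a, e, h}.
FOLLOW(S): in R::=S, the suffix after S is empty, so FOLLOW(S) ⊇ FOLLOW(R) = {a, e, h}. Thus FOLLOW(S) = {$, a, e, h}.

{a, e, h}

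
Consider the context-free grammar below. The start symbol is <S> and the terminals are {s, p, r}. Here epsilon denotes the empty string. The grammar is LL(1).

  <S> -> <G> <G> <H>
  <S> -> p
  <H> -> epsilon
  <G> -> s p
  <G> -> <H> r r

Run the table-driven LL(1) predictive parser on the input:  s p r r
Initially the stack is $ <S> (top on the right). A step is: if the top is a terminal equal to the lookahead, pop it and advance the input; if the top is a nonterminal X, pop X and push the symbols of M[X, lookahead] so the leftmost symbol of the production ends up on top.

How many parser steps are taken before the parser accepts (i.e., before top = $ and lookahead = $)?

     Stack          Input      Action
  1  $ <S>          s p r r $  expand <S> -> <G> <G> <H>
  2  $ <H> <G> <G>  s p r r $  expand <G> -> s p
  3  $ <H> <G> p s  s p r r $  match s
  4  $ <H> <G> p    p r r $    match p
  5  $ <H> <G>      r r $      expand <G> -> <H> r r
  6  $ <H> r r <H>  r r $      expand <H> -> epsilon
  7  $ <H> r r      r r $      match r
  8  $ <H> r        r $        match r
  9  $ <H>          $          expand <H> -> epsilon
Accept reached after 9 steps.

9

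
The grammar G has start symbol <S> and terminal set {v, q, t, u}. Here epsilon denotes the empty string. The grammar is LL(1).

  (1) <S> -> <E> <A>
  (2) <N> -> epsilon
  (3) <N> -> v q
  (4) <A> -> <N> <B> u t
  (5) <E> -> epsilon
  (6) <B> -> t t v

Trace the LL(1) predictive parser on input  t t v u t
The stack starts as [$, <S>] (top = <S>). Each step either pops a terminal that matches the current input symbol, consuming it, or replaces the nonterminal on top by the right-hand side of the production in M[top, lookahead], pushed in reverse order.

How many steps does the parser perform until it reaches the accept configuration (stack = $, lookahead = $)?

      Stack          Input        Action
   1  $ <S>          t t v u t $  expand <S> -> <E> <A>
   2  $ <A> <E>      t t v u t $  expand <E> -> epsilon
   3  $ <A>          t t v u t $  expand <A> -> <N> <B> u t
   4  $ t u <B> <N>  t t v u t $  expand <N> -> epsilon
   5  $ t u <B>      t t v u t $  expand <B> -> t t v
   6  $ t u v t t    t t v u t $  match t
   7  $ t u v t      t v u t $    match t
   8  $ t u v        v u t $      match v
   9  $ t u          u t $        match u
  10  $ t            t $          match t
Accept reached after 10 steps.

10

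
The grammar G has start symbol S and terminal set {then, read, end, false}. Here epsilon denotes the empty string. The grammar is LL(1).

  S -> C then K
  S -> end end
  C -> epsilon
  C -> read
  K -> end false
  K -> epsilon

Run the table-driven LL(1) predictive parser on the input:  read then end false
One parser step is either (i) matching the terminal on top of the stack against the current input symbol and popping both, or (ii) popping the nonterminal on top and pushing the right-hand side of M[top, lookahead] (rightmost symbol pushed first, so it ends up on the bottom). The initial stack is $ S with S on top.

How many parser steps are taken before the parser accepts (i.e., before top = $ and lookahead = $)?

     Stack          Input                  Action
  1  $ S            read then end false $  expand S -> C then K
  2  $ K then C     read then end false $  expand C -> read
  3  $ K then read  read then end false $  match read
  4  $ K then       then end false $       match then
  5  $ K            end false $            expand K -> end false
  6  $ false end    end false $            match end
  7  $ false        false $                match false
Accept reached after 7 steps.

7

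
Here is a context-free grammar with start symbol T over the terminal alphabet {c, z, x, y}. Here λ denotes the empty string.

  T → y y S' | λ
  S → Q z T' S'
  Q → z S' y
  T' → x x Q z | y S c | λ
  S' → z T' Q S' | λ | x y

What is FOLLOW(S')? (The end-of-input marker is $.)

FIRST(T) = {λ, y}
FIRST(Q) = {z}
FIRST(T') = {λ, x, y}
FIRST(S') = {λ, x, z}
FIRST(S) = {z}  (via Q z T' S')
FOLLOW(T) includes $ since T is the start symbol.
FOLLOW(T): T appears on no right-hand side. Thus FOLLOW(T) = {$}.
FOLLOW(S): in T'→y S c, S is followed by c with FIRST {c}. Thus FOLLOW(S) = {c}.
FOLLOW(T'): in S→Q z T' S', T' is followed by S' with FIRST {λ, x, z}; in S→Q z T' S', the suffix after T' is nullable, so FOLLOW(T') ⊇ FOLLOW(S) = {c}; in S'→z T' Q S', T' is followed by Q S' with FIRST {z}. Thus FOLLOW(T') = {c, x, z}.
FOLLOW(S'): in T→y y S', the suffix after S' is empty, so FOLLOW(S') ⊇ FOLLOW(T) = {$}; in S→Q z T' S', the suffix after S' is empty, so FOLLOW(S') ⊇ FOLLOW(S) = {c}; in Q→z S' y, S' is followed by y with FIRST {y}; in S'→z T' Q S', the suffix after S' is empty (adds nothing new). Thus FOLLOW(S') = {$, c, y}.
FOLLOW(Q): in S→Q z T' S', Q is followed by z T' S' with FIRST {z}; in T'→x x Q z, Q is followed by z with FIRST {z}; in S'→z T' Q S', Q is followed by S' with FIRST {λ, x, z}; in S'→z T' Q S', the suffix after Q is nullable, so FOLLOW(Q) ⊇ FOLLOW(S') = {$, c, y}. Thus FOLLOW(Q) = {$, c, x, y, z}.

{$, c, y}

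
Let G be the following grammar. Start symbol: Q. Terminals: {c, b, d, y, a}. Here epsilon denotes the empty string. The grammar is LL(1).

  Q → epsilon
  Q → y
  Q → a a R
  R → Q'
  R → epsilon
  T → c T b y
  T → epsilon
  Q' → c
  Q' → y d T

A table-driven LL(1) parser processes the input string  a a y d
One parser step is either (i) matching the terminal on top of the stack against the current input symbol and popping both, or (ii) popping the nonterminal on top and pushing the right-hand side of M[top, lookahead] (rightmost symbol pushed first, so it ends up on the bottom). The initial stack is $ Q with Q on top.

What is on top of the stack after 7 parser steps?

     Stack    Input      Action
  1  $ Q      a a y d $  expand Q → a a R
  2  $ R a a  a a y d $  match a
  3  $ R a    a y d $    match a
  4  $ R      y d $      expand R → Q'
  5  $ Q'     y d $      expand Q' → y d T
  6  $ T d y  y d $      match y
  7  $ T d    d $        match d
Stack after step 7: $ T (top = T).

T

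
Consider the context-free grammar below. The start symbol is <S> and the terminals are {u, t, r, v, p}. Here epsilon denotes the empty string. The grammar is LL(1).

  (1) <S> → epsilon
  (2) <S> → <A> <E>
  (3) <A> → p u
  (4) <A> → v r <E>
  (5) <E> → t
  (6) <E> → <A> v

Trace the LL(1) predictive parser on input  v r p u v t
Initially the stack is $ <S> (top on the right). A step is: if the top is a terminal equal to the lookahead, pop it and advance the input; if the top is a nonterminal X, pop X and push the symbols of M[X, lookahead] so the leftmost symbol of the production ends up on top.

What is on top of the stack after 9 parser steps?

step 1: stack=$ <S>  input=v r p u v t $  — expand <S> → <A> <E>
step 2: stack=$ <E> <A>  input=v r p u v t $  — expand <A> → v r <E>
step 3: stack=$ <E> <E> r v  input=v r p u v t $  — match v
step 4: stack=$ <E> <E> r  input=r p u v t $  — match r
step 5: stack=$ <E> <E>  input=p u v t $  — expand <E> → <A> v
step 6: stack=$ <E> v <A>  input=p u v t $  — expand <A> → p u
step 7: stack=$ <E> v u p  input=p u v t $  — match p
step 8: stack=$ <E> v u  input=u v t $  — match u
step 9: stack=$ <E> v  input=v t $  — match v
Stack after step 9: $ <E> (top = <E>).

<E>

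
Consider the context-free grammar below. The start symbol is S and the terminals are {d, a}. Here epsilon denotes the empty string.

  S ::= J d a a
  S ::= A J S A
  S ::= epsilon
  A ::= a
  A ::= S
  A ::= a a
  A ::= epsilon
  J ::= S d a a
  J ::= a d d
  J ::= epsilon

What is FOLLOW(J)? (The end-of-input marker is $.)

{$, a, d}

FIRST(S) = {epsilon, a, d}  (via J d a a, A J S A)
FIRST(A) = {epsilon, a, d}  (via S)
FIRST(J) = {epsilon, a, d}  (via S d a a)
FOLLOW(S) includes $ since S is the start symbol.
FOLLOW(S): in S::=A J S A, S is followed by A with FIRST {epsilon, a, d}; in S::=A J S A, the suffix after S is nullable (adds nothing new); in A::=S, the suffix after S is empty, so FOLLOW(S) ⊇ FOLLOW(A) = {$, a, d}; in J::=S d a a, S is followed by d a a with FIRST {d}. Thus FOLLOW(S) = {$, a, d}.
FOLLOW(A): in S::=A J S A (occurrence 1), A is followed by J S A with FIRST {epsilon, a, d}; in S::=A J S A (occurrence 1), the suffix after A is nullable, so FOLLOW(A) ⊇ FOLLOW(S) = {$, a, d}; in S::=A J S A (occurrence 2), the suffix after A is empty, so FOLLOW(A) ⊇ FOLLOW(S) = {$, a, d}. Thus FOLLOW(A) = {$, a, d}.
FOLLOW(J): in S::=J d a a, J is followed by d a a with FIRST {d}; in S::=A J S A, J is followed by S A with FIRST {epsilon, a, d}; in S::=A J S A, the suffix after J is nullable, so FOLLOW(J) ⊇ FOLLOW(S) = {$, a, d}. Thus FOLLOW(J) = {$, a, d}.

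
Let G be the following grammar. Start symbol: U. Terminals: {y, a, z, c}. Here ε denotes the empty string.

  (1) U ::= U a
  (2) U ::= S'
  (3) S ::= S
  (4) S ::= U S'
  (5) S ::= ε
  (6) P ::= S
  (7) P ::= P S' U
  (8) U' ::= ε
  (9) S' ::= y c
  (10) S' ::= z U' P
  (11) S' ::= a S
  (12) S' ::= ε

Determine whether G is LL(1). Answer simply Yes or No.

No

FIRST(U) = {ε, a, y, z}
FIRST(S) = {ε, a, y, z}
FIRST(P) = {ε, a, y, z}
FIRST(U') = {ε}
FIRST(S') = {ε, a, y, z}
FOLLOW(U) = {$, a, y, z}
FOLLOW(S) = {$, a, y, z}
FOLLOW(P) = {$, a, y, z}
FOLLOW(U') = {$, a, y, z}
FOLLOW(S') = {$, a, y, z}
Cell M[P, $] receives both P ::= S and P ::= P S' U — the grammar is not LL(1).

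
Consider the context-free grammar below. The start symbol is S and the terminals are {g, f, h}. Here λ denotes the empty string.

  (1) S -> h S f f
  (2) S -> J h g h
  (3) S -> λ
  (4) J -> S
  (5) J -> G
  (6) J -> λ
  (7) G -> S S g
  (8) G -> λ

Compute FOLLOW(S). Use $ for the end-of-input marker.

FIRST(S): from S->h S f f we get {h}; from S->J h g h we get {g, h}; from S->λ we get {λ}. So FIRST(S) = {λ, g, h}.
FIRST(G): from G->S S g we get {g, h}; from G->λ we get {λ}. So FIRST(G) = {λ, g, h}.
FIRST(J): from J->S we get {λ, g, h}; from J->G we get {λ, g, h}; from J->λ we get {λ}. So FIRST(J) = {λ, g, h}.
FOLLOW(S) includes $ since S is the start symbol.
FOLLOW(J): in S->J h g h, J is followed by h g h with FIRST {h}. Thus FOLLOW(J) = {h}.
FOLLOW(S): in S->h S f f, S is followed by f f with FIRST {f}; in J->S, the suffix after S is empty, so FOLLOW(S) ⊇ FOLLOW(J) = {h}; in G->S S g (occurrence 1), S is followed by S g with FIRST {g, h}; in G->S S g (occurrence 2), S is followed by g with FIRST {g}. Thus FOLLOW(S) = {$, f, g, h}.
FOLLOW(G): in J->G, the suffix after G is empty, so FOLLOW(G) ⊇ FOLLOW(J) = {h}. Thus FOLLOW(G) = {h}.

{$, f, g, h}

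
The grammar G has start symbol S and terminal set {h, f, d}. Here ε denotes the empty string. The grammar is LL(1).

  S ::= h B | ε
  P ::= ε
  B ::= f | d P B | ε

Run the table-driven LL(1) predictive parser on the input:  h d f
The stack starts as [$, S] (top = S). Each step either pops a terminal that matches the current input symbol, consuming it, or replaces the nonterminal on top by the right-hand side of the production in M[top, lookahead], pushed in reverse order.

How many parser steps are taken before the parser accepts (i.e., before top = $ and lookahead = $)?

7

     Stack    Input    Action
  1  $ S      h d f $  expand S ::= h B
  2  $ B h    h d f $  match h
  3  $ B      d f $    expand B ::= d P B
  4  $ B P d  d f $    match d
  5  $ B P    f $      expand P ::= ε
  6  $ B      f $      expand B ::= f
  7  $ f      f $      match f
Accept reached after 7 steps.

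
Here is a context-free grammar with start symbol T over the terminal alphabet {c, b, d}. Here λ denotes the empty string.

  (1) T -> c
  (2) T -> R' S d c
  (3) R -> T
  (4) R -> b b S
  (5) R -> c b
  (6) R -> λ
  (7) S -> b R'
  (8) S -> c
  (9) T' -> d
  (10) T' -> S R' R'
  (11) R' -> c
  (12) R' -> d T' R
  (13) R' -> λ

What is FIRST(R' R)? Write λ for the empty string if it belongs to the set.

FIRST(S) = {b, c}
FIRST(R') = {λ, c, d}
FIRST(T) = {b, c, d}  (via R' S d c)
FIRST(T') = {b, c, d}  (via S R' R')
FIRST(R) = {λ, b, c, d}  (via T)
FIRST(R' R): take FIRST of each symbol in turn, carrying on past any symbol whose FIRST contains λ; result {λ, b, c, d}.

{λ, b, c, d}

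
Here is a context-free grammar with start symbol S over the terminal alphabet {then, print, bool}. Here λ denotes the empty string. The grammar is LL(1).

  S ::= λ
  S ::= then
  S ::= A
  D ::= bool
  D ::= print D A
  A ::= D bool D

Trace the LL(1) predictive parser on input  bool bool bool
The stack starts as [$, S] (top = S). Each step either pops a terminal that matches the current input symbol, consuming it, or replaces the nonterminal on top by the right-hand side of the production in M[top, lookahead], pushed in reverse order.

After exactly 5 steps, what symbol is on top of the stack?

     Stack          Input             Action
  1  $ S            bool bool bool $  expand S ::= A
  2  $ A            bool bool bool $  expand A ::= D bool D
  3  $ D bool D     bool bool bool $  expand D ::= bool
  4  $ D bool bool  bool bool bool $  match bool
  5  $ D bool       bool bool $       match bool
Stack after step 5: $ D (top = D).

D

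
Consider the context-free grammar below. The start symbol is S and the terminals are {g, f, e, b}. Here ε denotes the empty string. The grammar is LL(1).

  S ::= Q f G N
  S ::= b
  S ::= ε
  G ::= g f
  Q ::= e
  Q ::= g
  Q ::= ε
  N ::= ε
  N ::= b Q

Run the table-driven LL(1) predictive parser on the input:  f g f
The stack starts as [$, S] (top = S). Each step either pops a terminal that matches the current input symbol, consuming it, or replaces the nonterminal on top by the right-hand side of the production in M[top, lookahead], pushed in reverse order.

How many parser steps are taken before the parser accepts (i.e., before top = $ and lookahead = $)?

7

     Stack      Input    Action
  1  $ S        f g f $  expand S ::= Q f G N
  2  $ N G f Q  f g f $  expand Q ::= ε
  3  $ N G f    f g f $  match f
  4  $ N G      g f $    expand G ::= g f
  5  $ N f g    g f $    match g
  6  $ N f      f $      match f
  7  $ N        $        expand N ::= ε
Accept reached after 7 steps.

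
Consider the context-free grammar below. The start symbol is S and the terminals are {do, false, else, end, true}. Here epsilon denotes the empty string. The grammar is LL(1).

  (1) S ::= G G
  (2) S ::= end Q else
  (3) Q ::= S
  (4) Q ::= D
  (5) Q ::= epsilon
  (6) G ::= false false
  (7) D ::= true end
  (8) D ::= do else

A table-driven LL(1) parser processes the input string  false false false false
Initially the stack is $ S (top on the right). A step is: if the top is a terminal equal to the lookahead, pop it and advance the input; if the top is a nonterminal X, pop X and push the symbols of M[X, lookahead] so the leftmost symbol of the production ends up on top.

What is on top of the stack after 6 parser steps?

false

     Stack            Input                      Action
  1  $ S              false false false false $  expand S ::= G G
  2  $ G G            false false false false $  expand G ::= false false
  3  $ G false false  false false false false $  match false
  4  $ G false        false false false $        match false
  5  $ G              false false $              expand G ::= false false
  6  $ false false    false false $              match false
Stack after step 6: $ false (top = false).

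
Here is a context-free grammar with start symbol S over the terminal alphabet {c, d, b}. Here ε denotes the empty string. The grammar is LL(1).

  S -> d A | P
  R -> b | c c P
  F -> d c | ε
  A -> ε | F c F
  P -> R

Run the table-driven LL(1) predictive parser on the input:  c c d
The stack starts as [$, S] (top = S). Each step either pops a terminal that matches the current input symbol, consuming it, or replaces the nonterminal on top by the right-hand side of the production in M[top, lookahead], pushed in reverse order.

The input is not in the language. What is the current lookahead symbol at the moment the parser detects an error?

step 1: stack=$ S  input=c c d $  — expand S -> P
step 2: stack=$ P  input=c c d $  — expand P -> R
step 3: stack=$ R  input=c c d $  — expand R -> c c P
step 4: stack=$ P c c  input=c c d $  — match c
step 5: stack=$ P c  input=c d $  — match c
step 6: stack=$ P  input=d $  — error: M[P, d] is empty

d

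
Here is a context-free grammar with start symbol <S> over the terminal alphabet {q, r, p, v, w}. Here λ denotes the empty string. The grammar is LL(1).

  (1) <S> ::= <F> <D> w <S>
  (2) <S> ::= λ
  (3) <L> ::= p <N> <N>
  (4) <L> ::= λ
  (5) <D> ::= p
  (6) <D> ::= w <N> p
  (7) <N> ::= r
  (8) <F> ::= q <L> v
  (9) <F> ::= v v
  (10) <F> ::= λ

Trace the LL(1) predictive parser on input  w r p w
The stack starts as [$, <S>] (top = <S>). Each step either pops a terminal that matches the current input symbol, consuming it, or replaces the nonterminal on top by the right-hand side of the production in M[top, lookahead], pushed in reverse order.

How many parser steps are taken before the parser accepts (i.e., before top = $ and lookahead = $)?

9

step 1: stack=$ <S>  input=w r p w $  — expand <S> ::= <F> <D> w <S>
step 2: stack=$ <S> w <D> <F>  input=w r p w $  — expand <F> ::= λ
step 3: stack=$ <S> w <D>  input=w r p w $  — expand <D> ::= w <N> p
step 4: stack=$ <S> w p <N> w  input=w r p w $  — match w
step 5: stack=$ <S> w p <N>  input=r p w $  — expand <N> ::= r
step 6: stack=$ <S> w p r  input=r p w $  — match r
step 7: stack=$ <S> w p  input=p w $  — match p
step 8: stack=$ <S> w  input=w $  — match w
step 9: stack=$ <S>  input=$  — expand <S> ::= λ
Accept reached after 9 steps.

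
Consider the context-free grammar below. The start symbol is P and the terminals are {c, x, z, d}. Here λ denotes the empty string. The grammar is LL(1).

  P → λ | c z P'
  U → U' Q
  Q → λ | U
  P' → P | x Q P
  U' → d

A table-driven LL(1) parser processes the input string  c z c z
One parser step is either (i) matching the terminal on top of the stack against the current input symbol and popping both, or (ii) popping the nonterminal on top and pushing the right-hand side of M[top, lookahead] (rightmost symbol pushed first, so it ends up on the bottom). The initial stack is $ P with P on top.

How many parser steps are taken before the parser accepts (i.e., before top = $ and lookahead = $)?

step 1: stack=$ P  input=c z c z $  — expand P → c z P'
step 2: stack=$ P' z c  input=c z c z $  — match c
step 3: stack=$ P' z  input=z c z $  — match z
step 4: stack=$ P'  input=c z $  — expand P' → P
step 5: stack=$ P  input=c z $  — expand P → c z P'
step 6: stack=$ P' z c  input=c z $  — match c
step 7: stack=$ P' z  input=z $  — match z
step 8: stack=$ P'  input=$  — expand P' → P
step 9: stack=$ P  input=$  — expand P → λ
Accept reached after 9 steps.

9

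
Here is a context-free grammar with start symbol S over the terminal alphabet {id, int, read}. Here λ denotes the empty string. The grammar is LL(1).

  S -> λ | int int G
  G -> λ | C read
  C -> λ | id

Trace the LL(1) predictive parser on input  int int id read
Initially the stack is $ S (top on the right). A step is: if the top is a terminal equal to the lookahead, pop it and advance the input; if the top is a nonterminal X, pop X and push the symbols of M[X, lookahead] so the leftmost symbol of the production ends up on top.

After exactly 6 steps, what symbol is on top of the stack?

read

     Stack        Input              Action
  1  $ S          int int id read $  expand S -> int int G
  2  $ G int int  int int id read $  match int
  3  $ G int      int id read $      match int
  4  $ G          id read $          expand G -> C read
  5  $ read C     id read $          expand C -> id
  6  $ read id    id read $          match id
Stack after step 6: $ read (top = read).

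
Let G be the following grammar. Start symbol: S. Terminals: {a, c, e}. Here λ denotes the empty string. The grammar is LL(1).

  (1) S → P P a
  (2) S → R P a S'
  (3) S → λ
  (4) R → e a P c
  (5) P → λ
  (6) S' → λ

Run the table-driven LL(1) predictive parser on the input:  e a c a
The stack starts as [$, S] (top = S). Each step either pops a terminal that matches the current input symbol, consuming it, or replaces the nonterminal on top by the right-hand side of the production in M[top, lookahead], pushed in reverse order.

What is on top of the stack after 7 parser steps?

step 1: stack=$ S  input=e a c a $  — expand S → R P a S'
step 2: stack=$ S' a P R  input=e a c a $  — expand R → e a P c
step 3: stack=$ S' a P c P a e  input=e a c a $  — match e
step 4: stack=$ S' a P c P a  input=a c a $  — match a
step 5: stack=$ S' a P c P  input=c a $  — expand P → λ
step 6: stack=$ S' a P c  input=c a $  — match c
step 7: stack=$ S' a P  input=a $  — expand P → λ
Stack after step 7: $ S' a (top = a).

a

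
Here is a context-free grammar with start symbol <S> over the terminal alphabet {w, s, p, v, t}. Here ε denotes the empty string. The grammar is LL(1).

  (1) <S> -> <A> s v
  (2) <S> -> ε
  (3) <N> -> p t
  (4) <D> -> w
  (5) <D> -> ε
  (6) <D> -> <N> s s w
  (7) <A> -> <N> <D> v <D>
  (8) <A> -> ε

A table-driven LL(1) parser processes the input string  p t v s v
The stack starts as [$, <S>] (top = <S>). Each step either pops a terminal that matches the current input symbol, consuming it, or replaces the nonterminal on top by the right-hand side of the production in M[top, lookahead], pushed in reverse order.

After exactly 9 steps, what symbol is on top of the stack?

     Stack                Input        Action
  1  $ <S>                p t v s v $  expand <S> -> <A> s v
  2  $ v s <A>            p t v s v $  expand <A> -> <N> <D> v <D>
  3  $ v s <D> v <D> <N>  p t v s v $  expand <N> -> p t
  4  $ v s <D> v <D> t p  p t v s v $  match p
  5  $ v s <D> v <D> t    t v s v $    match t
  6  $ v s <D> v <D>      v s v $      expand <D> -> ε
  7  $ v s <D> v          v s v $      match v
  8  $ v s <D>            s v $        expand <D> -> ε
  9  $ v s                s v $        match s
Stack after step 9: $ v (top = v).

v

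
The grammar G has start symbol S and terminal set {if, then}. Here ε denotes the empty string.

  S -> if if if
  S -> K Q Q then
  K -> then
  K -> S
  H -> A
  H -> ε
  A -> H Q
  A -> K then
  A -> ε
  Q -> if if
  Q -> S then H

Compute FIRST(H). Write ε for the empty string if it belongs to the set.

FIRST(S) = {if, then}  (via K Q Q then)
FIRST(K) = {if, then}  (via S)
FIRST(Q) = {if, then}  (via S then H)
FIRST(H) = {ε, if, then}  (via A)
FIRST(A) = {ε, if, then}  (via H Q, K then)

{ε, if, then}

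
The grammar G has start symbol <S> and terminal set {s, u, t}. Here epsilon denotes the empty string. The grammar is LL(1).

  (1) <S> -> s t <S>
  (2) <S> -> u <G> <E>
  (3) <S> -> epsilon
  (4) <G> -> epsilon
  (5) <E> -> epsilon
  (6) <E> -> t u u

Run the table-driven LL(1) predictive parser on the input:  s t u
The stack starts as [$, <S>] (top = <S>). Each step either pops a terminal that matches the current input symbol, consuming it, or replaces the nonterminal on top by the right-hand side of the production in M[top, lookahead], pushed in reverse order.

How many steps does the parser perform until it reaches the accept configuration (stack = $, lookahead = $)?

7

     Stack        Input    Action
  1  $ <S>        s t u $  expand <S> -> s t <S>
  2  $ <S> t s    s t u $  match s
  3  $ <S> t      t u $    match t
  4  $ <S>        u $      expand <S> -> u <G> <E>
  5  $ <E> <G> u  u $      match u
  6  $ <E> <G>    $        expand <G> -> epsilon
  7  $ <E>        $        expand <E> -> epsilon
Accept reached after 7 steps.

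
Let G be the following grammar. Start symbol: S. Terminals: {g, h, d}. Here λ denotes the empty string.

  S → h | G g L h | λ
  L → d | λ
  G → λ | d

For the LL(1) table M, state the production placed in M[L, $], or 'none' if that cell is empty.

FIRST(L) = {λ, d}
FIRST(G) = {λ, d}
FIRST(S) = {λ, d, g, h}  (via G g L h)
FOLLOW(S) includes $ since S is the start symbol.
FOLLOW(L): in S→G g L h, L is followed by h with FIRST {h}. Thus FOLLOW(L) = {h}.
For L → d: FIRST(d) = {d}, so it goes in M[L, t] for t ∈ {d}.
For L → λ: FIRST(λ) = {λ}, so it goes in M[L, t] for t ∈ {}; since λ ∈ FIRST, also for every t ∈ FOLLOW(L) = {h}.
None of these place a production in M[L, $].

none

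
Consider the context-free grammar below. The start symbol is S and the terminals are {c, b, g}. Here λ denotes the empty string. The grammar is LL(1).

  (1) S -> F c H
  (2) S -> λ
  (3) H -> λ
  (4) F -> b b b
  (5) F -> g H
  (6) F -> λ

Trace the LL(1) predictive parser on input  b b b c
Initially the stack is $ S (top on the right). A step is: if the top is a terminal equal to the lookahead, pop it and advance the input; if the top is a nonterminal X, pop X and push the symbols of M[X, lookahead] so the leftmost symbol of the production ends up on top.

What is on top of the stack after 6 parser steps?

     Stack        Input      Action
  1  $ S          b b b c $  expand S -> F c H
  2  $ H c F      b b b c $  expand F -> b b b
  3  $ H c b b b  b b b c $  match b
  4  $ H c b b    b b c $    match b
  5  $ H c b      b c $      match b
  6  $ H c        c $        match c
Stack after step 6: $ H (top = H).

H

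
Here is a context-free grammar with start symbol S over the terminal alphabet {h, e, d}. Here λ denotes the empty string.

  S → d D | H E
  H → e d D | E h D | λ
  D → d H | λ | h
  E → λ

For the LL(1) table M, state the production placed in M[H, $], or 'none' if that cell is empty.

FIRST(D): from D→d H we get {d}; from D→λ we get {λ}; from D→h we get {h}. So FIRST(D) = {λ, d, h}.
FIRST(E): from E→λ we get {λ}. So FIRST(E) = {λ}.
FIRST(H): from H→e d D we get {e}; from H→E h D we get {h}; from H→λ we get {λ}. So FIRST(H) = {λ, e, h}.
FIRST(S): from S→d D we get {d}; from S→H E we get {λ, e, h}. So FIRST(S) = {λ, d, e, h}.
FOLLOW(S) includes $ since S is the start symbol.
FOLLOW(S): S appears on no right-hand side. Thus FOLLOW(S) = {$}.
FOLLOW(H): in S→H E, H is followed by E with FIRST {λ}; in S→H E, the suffix after H is nullable, so FOLLOW(H) ⊇ FOLLOW(S) = {$}; in D→d H, the suffix after H is empty, so FOLLOW(H) ⊇ FOLLOW(D) = {$}. Thus FOLLOW(H) = {$}.
FOLLOW(D): in S→d D, the suffix after D is empty, so FOLLOW(D) ⊇ FOLLOW(S) = {$}; in H→e d D, the suffix after D is empty, so FOLLOW(D) ⊇ FOLLOW(H) = {$}; in H→E h D, the suffix after D is empty, so FOLLOW(D) ⊇ FOLLOW(H) = {$}. Thus FOLLOW(D) = {$}.
For H → e d D: FIRST(e d D) = {e}, so it goes in M[H, t] for t ∈ {e}.
For H → E h D: FIRST(E h D) = {h}, so it goes in M[H, t] for t ∈ {h}.
For H → λ: FIRST(λ) = {λ}, so it goes in M[H, t] for t ∈ {}; since λ ∈ FIRST, also for every t ∈ FOLLOW(H) = {$}.

H → λ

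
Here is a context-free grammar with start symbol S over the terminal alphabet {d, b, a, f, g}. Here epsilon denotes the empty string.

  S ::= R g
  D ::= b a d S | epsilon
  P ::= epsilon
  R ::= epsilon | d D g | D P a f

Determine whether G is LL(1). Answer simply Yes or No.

Yes

FIRST(S) = {a, b, d, g}
FIRST(D) = {epsilon, b}
FIRST(P) = {epsilon}
FIRST(R) = {epsilon, a, b, d}
FOLLOW(S) = {$, a, g}
FOLLOW(D) = {a, g}
FOLLOW(P) = {a}
FOLLOW(R) = {g}
Each cell of M receives at most one production.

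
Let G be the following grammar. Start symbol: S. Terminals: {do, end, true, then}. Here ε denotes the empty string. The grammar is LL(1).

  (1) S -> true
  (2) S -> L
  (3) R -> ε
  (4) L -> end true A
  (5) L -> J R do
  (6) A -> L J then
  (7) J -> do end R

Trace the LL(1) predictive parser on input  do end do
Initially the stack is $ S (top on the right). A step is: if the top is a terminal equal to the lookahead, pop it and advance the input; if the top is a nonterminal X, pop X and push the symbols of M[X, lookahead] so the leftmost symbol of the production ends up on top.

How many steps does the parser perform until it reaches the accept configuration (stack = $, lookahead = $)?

8

     Stack            Input        Action
  1  $ S              do end do $  expand S -> L
  2  $ L              do end do $  expand L -> J R do
  3  $ do R J         do end do $  expand J -> do end R
  4  $ do R R end do  do end do $  match do
  5  $ do R R end     end do $     match end
  6  $ do R R         do $         expand R -> ε
  7  $ do R           do $         expand R -> ε
  8  $ do             do $         match do
Accept reached after 8 steps.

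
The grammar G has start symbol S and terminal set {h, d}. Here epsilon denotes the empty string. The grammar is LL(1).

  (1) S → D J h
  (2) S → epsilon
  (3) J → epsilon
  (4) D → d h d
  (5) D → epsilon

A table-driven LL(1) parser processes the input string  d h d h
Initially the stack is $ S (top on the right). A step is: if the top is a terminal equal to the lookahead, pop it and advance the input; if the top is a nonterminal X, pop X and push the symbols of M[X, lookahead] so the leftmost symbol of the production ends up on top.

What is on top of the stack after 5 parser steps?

J

step 1: stack=$ S  input=d h d h $  — expand S → D J h
step 2: stack=$ h J D  input=d h d h $  — expand D → d h d
step 3: stack=$ h J d h d  input=d h d h $  — match d
step 4: stack=$ h J d h  input=h d h $  — match h
step 5: stack=$ h J d  input=d h $  — match d
Stack after step 5: $ h J (top = J).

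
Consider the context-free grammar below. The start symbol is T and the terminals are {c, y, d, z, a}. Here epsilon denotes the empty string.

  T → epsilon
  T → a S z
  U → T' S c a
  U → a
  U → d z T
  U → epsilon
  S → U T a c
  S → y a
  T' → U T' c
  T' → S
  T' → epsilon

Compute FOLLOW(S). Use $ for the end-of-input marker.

{a, c, d, y, z}

FIRST(T) = {epsilon, a}
FIRST(U) = {epsilon, a, c, d, y}  (via T' S c a)
FIRST(S) = {a, c, d, y}  (via U T a c)
FIRST(T') = {epsilon, a, c, d, y}  (via U T' c, S)
FOLLOW(T) includes $ since T is the start symbol.
FOLLOW(U): in S→U T a c, U is followed by T a c with FIRST {a}; in T'→U T' c, U is followed by T' c with FIRST {a, c, d, y}. Thus FOLLOW(U) = {a, c, d, y}.
FOLLOW(T): in U→d z T, the suffix after T is empty, so FOLLOW(T) ⊇ FOLLOW(U) = {a, c, d, y}; in S→U T a c, T is followed by a c with FIRST {a}. Thus FOLLOW(T) = {$, a, c, d, y}.
FOLLOW(T'): in U→T' S c a, T' is followed by S c a with FIRST {a, c, d, y}; in T'→U T' c, T' is followed by c with FIRST {c}. Thus FOLLOW(T') = {a, c, d, y}.
FOLLOW(S): in T→a S z, S is followed by z with FIRST {z}; in U→T' S c a, S is followed by c a with FIRST {c}; in T'→S, the suffix after S is empty, so FOLLOW(S) ⊇ FOLLOW(T') = {a, c, d, y}. Thus FOLLOW(S) = {a, c, d, y, z}.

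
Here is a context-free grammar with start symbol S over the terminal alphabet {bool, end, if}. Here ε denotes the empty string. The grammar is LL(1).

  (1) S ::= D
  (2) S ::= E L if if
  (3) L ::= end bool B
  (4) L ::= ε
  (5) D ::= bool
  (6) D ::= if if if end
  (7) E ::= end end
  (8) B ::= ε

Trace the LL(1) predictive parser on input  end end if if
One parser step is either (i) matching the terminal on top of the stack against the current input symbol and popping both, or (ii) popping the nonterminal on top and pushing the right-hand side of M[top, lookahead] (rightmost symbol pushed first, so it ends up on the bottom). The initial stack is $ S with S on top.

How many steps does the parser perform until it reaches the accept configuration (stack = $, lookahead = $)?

step 1: stack=$ S  input=end end if if $  — expand S ::= E L if if
step 2: stack=$ if if L E  input=end end if if $  — expand E ::= end end
step 3: stack=$ if if L end end  input=end end if if $  — match end
step 4: stack=$ if if L end  input=end if if $  — match end
step 5: stack=$ if if L  input=if if $  — expand L ::= ε
step 6: stack=$ if if  input=if if $  — match if
step 7: stack=$ if  input=if $  — match if
Accept reached after 7 steps.

7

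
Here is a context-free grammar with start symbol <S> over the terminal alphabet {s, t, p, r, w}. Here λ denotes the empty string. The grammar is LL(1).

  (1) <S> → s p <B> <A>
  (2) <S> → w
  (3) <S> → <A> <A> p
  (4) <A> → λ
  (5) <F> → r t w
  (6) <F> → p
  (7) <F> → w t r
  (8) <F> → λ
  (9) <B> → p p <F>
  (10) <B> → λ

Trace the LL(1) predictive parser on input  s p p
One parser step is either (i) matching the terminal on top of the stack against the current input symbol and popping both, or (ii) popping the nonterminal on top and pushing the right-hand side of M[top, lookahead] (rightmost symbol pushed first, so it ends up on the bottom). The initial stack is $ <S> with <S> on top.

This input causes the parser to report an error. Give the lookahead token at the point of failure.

$

     Stack          Input    Action
  1  $ <S>          s p p $  expand <S> → s p <B> <A>
  2  $ <A> <B> p s  s p p $  match s
  3  $ <A> <B> p    p p $    match p
  4  $ <A> <B>      p $      expand <B> → p p <F>
  5  $ <A> <F> p p  p $      match p
  6  $ <A> <F> p    $        error: top is terminal p but lookahead is $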